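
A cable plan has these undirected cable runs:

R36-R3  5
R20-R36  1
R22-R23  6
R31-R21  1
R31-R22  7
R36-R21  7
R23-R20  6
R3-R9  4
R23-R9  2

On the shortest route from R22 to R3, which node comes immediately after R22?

R23

Candidate routes:
R22–R31–R21–R36–R20–R23–R9–R3: 7+1+7+1+6+2+4 = 28
R22–R23–R9–R3: 6+2+4 = 12
R22–R31–R21–R36–R3: 7+1+7+5 = 20
R22–R23–R20–R36–R3: 6+6+1+5 = 18
Cheapest is R22–R23–R9–R3 at 12.
So from R22 the first move is to R23.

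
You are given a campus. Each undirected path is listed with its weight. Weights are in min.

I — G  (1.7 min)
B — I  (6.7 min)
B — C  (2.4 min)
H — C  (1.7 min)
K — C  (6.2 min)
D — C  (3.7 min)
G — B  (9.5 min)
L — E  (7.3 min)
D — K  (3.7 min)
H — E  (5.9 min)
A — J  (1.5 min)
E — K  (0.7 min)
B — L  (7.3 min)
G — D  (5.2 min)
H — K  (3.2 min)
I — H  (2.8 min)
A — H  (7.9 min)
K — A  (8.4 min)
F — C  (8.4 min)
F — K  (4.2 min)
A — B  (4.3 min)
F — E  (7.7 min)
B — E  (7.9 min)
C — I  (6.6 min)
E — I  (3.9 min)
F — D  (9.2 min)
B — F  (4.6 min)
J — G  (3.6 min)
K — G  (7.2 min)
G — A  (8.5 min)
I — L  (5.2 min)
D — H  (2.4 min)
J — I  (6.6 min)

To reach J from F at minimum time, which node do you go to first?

Enumerating some paths:
F → K → A → J: 4.2+8.4+1.5 = 14.1
F → B → A → J: 4.6+4.3+1.5 = 10.4
F → K → E → I → G → J: 4.2+0.7+3.9+1.7+3.6 = 14.1
Cheapest is F → B → A → J at 10.4 min.
So from F the first move is to B.

B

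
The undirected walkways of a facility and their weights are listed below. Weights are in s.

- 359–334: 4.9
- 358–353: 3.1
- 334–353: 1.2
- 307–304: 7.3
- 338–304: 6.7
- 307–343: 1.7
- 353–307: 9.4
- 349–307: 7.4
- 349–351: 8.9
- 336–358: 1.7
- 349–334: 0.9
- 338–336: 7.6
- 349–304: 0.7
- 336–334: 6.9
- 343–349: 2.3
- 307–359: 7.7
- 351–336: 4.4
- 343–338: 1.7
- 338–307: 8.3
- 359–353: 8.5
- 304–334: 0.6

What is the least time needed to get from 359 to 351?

14.7 s

Compare a few routes:
359 - 334 - 304 - 349 - 351: 4.9+0.6+0.7+8.9 = 15.1
359 - 334 - 349 - 351: 4.9+0.9+8.9 = 14.7
Cheapest is 359 - 334 - 349 - 351 at 14.7 s.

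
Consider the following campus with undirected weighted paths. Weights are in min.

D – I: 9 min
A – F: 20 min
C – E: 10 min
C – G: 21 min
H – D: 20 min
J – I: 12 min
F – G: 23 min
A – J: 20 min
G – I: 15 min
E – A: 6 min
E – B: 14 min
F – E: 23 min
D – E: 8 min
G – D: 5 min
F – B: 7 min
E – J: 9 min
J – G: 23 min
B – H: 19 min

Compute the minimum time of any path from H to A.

34 min

Enumerating some paths:
H → B → E → A: 19+14+6 = 39
H → B → F → A: 19+7+20 = 46
H → D → E → A: 20+8+6 = 34
H → B → F → E → A: 19+7+23+6 = 55
The minimum is 34 min via H → D → E → A.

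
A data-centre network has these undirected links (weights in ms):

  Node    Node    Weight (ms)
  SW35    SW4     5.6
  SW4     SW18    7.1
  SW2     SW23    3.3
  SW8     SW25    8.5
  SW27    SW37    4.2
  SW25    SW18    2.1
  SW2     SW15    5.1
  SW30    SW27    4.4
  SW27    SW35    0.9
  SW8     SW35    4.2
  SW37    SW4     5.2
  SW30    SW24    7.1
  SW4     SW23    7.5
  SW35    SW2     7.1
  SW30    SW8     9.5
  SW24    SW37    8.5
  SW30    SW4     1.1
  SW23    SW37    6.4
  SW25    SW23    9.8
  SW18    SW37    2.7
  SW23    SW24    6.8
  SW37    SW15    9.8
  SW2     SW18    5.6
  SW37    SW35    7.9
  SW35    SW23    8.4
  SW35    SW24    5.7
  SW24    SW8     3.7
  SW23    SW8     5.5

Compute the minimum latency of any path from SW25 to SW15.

12.8 ms

Shortest distances from SW25:
SW25: 0
SW18: 2.1  (via SW25)
SW37: 4.8  (via SW18)
SW2: 7.7  (via SW18)
SW8: 8.5  (via SW25)
SW27: 9  (via SW37)
SW4: 9.2  (via SW18)
SW23: 9.8  (via SW25)
SW35: 9.9  (via SW27)
SW30: 10.3  (via SW4)
SW24: 12.2  (via SW8)
SW15: 12.8  (via SW2)
Shortest route: SW25–SW18–SW2–SW15 = 12.8 ms.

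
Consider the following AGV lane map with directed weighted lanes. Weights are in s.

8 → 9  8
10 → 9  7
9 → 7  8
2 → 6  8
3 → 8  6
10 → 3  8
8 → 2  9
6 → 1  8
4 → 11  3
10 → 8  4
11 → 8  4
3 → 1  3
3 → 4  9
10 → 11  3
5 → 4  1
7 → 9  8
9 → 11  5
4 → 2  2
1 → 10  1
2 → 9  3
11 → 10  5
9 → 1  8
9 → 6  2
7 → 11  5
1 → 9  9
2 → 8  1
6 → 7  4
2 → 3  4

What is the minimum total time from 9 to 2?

18 s

Running Dijkstra from 9:
9: 0
6: 2  (via 9)
11: 5  (via 9)
7: 6  (via 6)
1: 8  (via 9)
8: 9  (via 11)
10: 9  (via 1)
3: 17  (via 10)
2: 18  (via 8)
Shortest route: 9–11–8–2 = 18 s.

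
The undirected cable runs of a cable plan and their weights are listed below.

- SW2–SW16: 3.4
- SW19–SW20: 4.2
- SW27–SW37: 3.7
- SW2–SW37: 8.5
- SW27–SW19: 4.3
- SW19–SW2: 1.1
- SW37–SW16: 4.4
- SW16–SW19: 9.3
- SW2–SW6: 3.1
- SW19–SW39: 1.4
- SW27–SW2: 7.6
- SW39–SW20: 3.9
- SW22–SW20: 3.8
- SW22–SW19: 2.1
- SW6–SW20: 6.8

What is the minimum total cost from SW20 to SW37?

12.2

Running Dijkstra from SW20:
SW20: 0
SW22: 3.8  (via SW20)
SW39: 3.9  (via SW20)
SW19: 4.2  (via SW20)
SW2: 5.3  (via SW19)
SW6: 6.8  (via SW20)
SW27: 8.5  (via SW19)
SW16: 8.7  (via SW2)
SW37: 12.2  (via SW27)
Shortest route: SW20 → SW19 → SW27 → SW37 = 12.2.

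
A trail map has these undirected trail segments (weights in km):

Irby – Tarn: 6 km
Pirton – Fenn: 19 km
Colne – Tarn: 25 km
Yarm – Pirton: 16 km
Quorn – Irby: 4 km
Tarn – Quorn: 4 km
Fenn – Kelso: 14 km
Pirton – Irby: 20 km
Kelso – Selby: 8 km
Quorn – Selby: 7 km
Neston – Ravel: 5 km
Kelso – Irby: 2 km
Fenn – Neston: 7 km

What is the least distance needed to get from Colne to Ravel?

59 km

Enumerating some paths:
Colne–Tarn–Quorn–Irby–Kelso–Fenn–Neston–Ravel: 25+4+4+2+14+7+5 = 61
Colne–Tarn–Irby–Kelso–Fenn–Neston–Ravel: 25+6+2+14+7+5 = 59
Colne–Tarn–Quorn–Selby–Kelso–Fenn–Neston–Ravel: 25+4+7+8+14+7+5 = 70
The minimum is 59 km via Colne–Tarn–Irby–Kelso–Fenn–Neston–Ravel.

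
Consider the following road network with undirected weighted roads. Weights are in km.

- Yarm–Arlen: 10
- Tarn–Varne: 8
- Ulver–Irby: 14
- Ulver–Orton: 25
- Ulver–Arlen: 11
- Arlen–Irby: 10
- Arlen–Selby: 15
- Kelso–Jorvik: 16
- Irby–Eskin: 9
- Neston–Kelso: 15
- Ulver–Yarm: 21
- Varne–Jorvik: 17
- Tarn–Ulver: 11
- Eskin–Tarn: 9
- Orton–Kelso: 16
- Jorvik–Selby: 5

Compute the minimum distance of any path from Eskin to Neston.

65 km

Running Dijkstra from Eskin:
Eskin: 0
Tarn: 9  (via Eskin)
Irby: 9  (via Eskin)
Varne: 17  (via Tarn)
Arlen: 19  (via Irby)
Ulver: 20  (via Tarn)
Yarm: 29  (via Arlen)
Jorvik: 34  (via Varne)
Selby: 34  (via Arlen)
Orton: 45  (via Ulver)
Kelso: 50  (via Jorvik)
Neston: 65  (via Kelso)
Shortest route: Eskin–Tarn–Varne–Jorvik–Kelso–Neston = 65 km.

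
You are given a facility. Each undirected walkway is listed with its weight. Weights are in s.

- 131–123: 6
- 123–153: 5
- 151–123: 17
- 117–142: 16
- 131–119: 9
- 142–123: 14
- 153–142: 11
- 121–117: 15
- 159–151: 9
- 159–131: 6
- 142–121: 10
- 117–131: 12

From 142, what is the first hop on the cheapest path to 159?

123

Enumerating some paths:
142 - 117 - 131 - 159: 16+12+6 = 34
142 - 123 - 151 - 159: 14+17+9 = 40
142 - 123 - 131 - 159: 14+6+6 = 26
142 - 153 - 123 - 131 - 159: 11+5+6+6 = 28
The minimum is 26 s via 142 - 123 - 131 - 159.
So from 142 the first move is to 123.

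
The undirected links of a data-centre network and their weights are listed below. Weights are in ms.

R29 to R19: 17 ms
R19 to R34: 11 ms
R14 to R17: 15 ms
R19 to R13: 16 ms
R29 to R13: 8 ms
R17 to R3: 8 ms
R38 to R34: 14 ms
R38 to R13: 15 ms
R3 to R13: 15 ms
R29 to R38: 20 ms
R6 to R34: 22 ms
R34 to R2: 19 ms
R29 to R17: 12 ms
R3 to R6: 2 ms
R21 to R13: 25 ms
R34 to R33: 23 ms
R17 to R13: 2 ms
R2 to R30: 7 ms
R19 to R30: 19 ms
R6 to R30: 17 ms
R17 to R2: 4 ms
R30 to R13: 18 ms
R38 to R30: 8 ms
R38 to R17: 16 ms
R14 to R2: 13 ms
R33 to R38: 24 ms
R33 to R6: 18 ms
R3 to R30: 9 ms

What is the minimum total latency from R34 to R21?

50 ms

Shortest distances from R34:
R34: 0
R19: 11  (via R34)
R38: 14  (via R34)
R2: 19  (via R34)
R6: 22  (via R34)
R30: 22  (via R38)
R33: 23  (via R34)
R17: 23  (via R2)
R3: 24  (via R6)
R13: 25  (via R17)
R29: 28  (via R19)
R14: 32  (via R2)
R21: 50  (via R13)
Shortest route: R34 → R2 → R17 → R13 → R21 = 50 ms.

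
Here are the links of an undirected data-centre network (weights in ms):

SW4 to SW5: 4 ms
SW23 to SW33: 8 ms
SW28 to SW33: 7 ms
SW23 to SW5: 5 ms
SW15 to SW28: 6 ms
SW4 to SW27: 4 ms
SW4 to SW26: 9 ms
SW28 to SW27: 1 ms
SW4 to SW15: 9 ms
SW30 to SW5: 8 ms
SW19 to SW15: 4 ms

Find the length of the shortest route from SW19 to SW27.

Settle nodes by increasing distance from SW19:
SW19: 0
SW15: 4  (via SW19)
SW28: 10  (via SW15)
SW27: 11  (via SW28)
Shortest route: SW19 → SW15 → SW28 → SW27 = 11 ms.

11 ms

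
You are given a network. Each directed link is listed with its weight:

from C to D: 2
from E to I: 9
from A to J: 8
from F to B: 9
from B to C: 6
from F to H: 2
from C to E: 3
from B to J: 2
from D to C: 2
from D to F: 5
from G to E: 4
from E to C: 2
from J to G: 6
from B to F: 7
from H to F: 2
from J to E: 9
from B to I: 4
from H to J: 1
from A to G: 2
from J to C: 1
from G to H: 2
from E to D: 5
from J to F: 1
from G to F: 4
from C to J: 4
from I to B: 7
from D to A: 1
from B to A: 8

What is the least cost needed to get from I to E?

13

Candidate routes:
I–B–J–C–E: 7+2+1+3 = 13
I–B–J–E: 7+2+9 = 18
I–B–C–E: 7+6+3 = 16
Cheapest is I–B–J–C–E at 13.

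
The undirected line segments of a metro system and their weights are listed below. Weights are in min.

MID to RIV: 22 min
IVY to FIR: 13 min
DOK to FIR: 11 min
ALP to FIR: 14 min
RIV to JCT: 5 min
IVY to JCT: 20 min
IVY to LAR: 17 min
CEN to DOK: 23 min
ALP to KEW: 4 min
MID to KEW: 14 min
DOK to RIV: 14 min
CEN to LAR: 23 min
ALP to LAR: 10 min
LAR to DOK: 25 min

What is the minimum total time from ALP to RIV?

Candidate routes:
ALP–FIR–IVY–JCT–RIV: 14+13+20+5 = 52
ALP–LAR–DOK–RIV: 10+25+14 = 49
ALP–KEW–MID–RIV: 4+14+22 = 40
ALP–FIR–DOK–RIV: 14+11+14 = 39
Cheapest is ALP–FIR–DOK–RIV at 39 min.

39 min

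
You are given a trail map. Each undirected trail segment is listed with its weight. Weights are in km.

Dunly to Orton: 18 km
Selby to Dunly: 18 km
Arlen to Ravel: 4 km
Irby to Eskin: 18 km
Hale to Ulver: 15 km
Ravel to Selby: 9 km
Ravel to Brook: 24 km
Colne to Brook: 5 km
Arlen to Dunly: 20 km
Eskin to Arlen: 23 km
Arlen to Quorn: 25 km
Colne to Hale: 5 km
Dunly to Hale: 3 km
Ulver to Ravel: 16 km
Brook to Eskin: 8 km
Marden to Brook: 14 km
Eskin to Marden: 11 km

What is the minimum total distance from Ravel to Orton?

42 km

Settle nodes by increasing distance from Ravel:
Ravel: 0
Arlen: 4  (via Ravel)
Selby: 9  (via Ravel)
Ulver: 16  (via Ravel)
Brook: 24  (via Ravel)
Dunly: 24  (via Arlen)
Hale: 27  (via Dunly)
Eskin: 27  (via Arlen)
Quorn: 29  (via Arlen)
Colne: 29  (via Brook)
Marden: 38  (via Brook)
Orton: 42  (via Dunly)
Shortest route: Ravel → Arlen → Dunly → Orton = 42 km.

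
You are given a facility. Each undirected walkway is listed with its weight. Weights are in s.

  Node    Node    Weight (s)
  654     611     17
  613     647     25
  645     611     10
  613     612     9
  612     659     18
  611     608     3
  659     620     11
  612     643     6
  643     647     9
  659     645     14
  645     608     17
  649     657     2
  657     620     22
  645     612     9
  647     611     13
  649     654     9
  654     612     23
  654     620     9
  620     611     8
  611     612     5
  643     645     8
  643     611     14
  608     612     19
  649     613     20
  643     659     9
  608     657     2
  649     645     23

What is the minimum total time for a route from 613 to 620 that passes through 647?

Shortest 613→647: 613 → 612 → 643 → 647 = 24
Best 647 to 620: 647 → 611 → 620 costing 21
Total via 647: 24 + 21 = 45 s.

45 s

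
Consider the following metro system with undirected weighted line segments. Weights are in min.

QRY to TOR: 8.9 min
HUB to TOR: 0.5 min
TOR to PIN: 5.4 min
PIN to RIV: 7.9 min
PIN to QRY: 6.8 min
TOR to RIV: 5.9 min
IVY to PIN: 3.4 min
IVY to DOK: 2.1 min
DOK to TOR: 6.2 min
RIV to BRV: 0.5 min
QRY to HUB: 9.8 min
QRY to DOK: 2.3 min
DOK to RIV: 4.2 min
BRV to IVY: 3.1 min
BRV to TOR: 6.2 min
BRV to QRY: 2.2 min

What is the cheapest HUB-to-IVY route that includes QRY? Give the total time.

13.3 min

Best HUB to QRY: HUB–TOR–BRV–QRY costing 8.9
Best QRY to IVY: QRY–DOK–IVY costing 4.4
Total via QRY: 8.9 + 4.4 = 13.3 min.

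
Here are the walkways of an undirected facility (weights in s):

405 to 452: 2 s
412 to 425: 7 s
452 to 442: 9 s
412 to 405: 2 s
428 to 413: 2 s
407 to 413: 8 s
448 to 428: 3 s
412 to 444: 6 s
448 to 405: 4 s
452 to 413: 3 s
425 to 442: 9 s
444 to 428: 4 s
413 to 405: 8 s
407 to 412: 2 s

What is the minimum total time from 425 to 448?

Candidate routes:
425–412–405–452–413–428–448: 7+2+2+3+2+3 = 19
425–412–405–448: 7+2+4 = 13
Cheapest is 425–412–405–448 at 13 s.

13 s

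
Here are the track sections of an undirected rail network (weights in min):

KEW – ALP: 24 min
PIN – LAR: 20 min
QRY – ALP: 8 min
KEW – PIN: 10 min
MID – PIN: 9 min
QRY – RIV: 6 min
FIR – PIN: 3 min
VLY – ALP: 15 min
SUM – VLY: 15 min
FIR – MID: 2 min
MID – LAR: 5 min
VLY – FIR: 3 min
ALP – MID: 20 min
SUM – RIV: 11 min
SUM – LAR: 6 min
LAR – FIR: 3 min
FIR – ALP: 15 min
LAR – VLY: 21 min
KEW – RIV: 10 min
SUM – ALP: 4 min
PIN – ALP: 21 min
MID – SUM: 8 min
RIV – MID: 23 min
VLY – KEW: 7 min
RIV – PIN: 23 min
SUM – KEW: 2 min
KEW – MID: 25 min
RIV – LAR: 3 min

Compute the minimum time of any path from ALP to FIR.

Running Dijkstra from ALP:
ALP: 0
SUM: 4  (via ALP)
KEW: 6  (via SUM)
QRY: 8  (via ALP)
LAR: 10  (via SUM)
MID: 12  (via SUM)
FIR: 13  (via LAR)
Shortest route: ALP–SUM–LAR–FIR = 13 min.

13 min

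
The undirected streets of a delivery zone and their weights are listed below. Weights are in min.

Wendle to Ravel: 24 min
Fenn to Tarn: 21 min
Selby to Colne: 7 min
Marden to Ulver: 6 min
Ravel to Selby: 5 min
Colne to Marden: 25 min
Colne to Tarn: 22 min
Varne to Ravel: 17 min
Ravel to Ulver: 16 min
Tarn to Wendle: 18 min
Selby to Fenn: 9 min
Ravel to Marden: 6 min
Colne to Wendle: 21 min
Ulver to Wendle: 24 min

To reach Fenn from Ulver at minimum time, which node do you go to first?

Candidate routes:
Ulver → Ravel → Selby → Fenn: 16+5+9 = 30
Ulver → Marden → Ravel → Selby → Fenn: 6+6+5+9 = 26
Ulver → Wendle → Colne → Selby → Fenn: 24+21+7+9 = 61
Ulver → Marden → Colne → Selby → Fenn: 6+25+7+9 = 47
Cheapest is Ulver → Marden → Ravel → Selby → Fenn at 26 min.
So from Ulver the first move is to Marden.

Marden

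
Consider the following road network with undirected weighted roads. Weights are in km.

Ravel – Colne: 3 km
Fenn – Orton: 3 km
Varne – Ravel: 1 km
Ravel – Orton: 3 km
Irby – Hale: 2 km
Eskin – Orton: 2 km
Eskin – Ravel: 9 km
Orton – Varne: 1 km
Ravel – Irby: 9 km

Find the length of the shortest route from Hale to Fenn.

Enumerating some paths:
Hale - Irby - Ravel - Varne - Orton - Fenn: 2+9+1+1+3 = 16
Hale - Irby - Ravel - Orton - Fenn: 2+9+3+3 = 17
The minimum is 16 km via Hale - Irby - Ravel - Varne - Orton - Fenn.

16 km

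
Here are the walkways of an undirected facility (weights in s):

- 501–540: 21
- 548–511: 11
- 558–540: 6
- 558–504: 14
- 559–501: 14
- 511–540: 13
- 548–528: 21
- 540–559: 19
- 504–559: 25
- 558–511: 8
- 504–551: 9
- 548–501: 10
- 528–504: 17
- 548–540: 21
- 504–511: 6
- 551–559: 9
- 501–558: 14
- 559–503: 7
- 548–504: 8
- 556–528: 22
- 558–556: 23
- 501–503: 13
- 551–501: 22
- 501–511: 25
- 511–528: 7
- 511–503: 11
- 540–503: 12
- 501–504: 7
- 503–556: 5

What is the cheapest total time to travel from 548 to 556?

27 s

Settle nodes by increasing distance from 548:
548: 0
504: 8  (via 548)
501: 10  (via 548)
511: 11  (via 548)
551: 17  (via 504)
528: 18  (via 511)
558: 19  (via 511)
540: 21  (via 548)
503: 22  (via 511)
559: 24  (via 501)
556: 27  (via 503)
Shortest route: 548 → 511 → 503 → 556 = 27 s.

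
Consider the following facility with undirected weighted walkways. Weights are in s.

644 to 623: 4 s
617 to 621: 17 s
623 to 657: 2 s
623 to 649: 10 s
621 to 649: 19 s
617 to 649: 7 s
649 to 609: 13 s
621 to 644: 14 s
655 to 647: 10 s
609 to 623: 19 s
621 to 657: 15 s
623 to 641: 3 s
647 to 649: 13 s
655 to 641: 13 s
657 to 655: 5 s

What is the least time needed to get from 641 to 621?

20 s

Enumerating some paths:
641 → 623 → 644 → 621: 3+4+14 = 21
641 → 655 → 657 → 621: 13+5+15 = 33
641 → 623 → 657 → 621: 3+2+15 = 20
641 → 623 → 649 → 621: 3+10+19 = 32
The minimum is 20 s via 641 → 623 → 657 → 621.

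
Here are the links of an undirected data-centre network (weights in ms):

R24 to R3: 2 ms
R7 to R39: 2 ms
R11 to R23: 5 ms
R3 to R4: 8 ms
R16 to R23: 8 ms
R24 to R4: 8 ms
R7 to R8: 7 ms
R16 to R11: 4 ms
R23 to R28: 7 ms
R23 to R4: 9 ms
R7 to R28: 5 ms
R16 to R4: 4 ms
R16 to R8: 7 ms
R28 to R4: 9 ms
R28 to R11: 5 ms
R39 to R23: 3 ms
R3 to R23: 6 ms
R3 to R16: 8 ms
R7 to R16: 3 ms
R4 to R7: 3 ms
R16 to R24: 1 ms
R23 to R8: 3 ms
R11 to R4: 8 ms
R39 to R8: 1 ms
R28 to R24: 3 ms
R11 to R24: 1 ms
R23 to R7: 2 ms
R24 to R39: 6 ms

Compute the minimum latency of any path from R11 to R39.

Compare a few routes:
R11 - R24 - R39: 1+6 = 7
R11 - R23 - R39: 5+3 = 8
R11 - R23 - R8 - R39: 5+3+1 = 9
R11 - R23 - R7 - R39: 5+2+2 = 9
The minimum is 7 ms via R11 - R24 - R39.

7 ms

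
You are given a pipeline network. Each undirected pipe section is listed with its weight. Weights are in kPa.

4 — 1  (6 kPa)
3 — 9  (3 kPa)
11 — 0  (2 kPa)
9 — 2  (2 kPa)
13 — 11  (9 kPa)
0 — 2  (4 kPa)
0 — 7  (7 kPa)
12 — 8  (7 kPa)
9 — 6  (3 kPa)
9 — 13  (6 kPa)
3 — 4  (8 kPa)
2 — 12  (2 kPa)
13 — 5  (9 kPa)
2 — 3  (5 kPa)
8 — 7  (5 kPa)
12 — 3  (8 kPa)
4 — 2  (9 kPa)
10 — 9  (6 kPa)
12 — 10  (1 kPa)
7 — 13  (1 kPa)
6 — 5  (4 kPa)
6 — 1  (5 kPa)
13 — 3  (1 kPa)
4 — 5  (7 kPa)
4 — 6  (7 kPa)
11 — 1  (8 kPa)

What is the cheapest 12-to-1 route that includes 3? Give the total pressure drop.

18 kPa

Best 12 to 3: 12 → 2 → 3 costing 7
Shortest 3→1: 3 → 9 → 6 → 1 = 11
Total via 3: 7 + 11 = 18 kPa.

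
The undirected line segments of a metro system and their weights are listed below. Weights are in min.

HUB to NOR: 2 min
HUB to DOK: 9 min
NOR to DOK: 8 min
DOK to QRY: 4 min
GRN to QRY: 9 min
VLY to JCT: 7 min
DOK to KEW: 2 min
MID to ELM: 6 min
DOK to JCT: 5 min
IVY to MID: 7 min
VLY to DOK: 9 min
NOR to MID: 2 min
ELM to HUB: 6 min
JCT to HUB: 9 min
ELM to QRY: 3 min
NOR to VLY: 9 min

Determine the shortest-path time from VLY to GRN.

Shortest distances from VLY:
VLY: 0
JCT: 7  (via VLY)
DOK: 9  (via VLY)
NOR: 9  (via VLY)
MID: 11  (via NOR)
KEW: 11  (via DOK)
HUB: 11  (via NOR)
QRY: 13  (via DOK)
ELM: 16  (via QRY)
IVY: 18  (via MID)
GRN: 22  (via QRY)
Shortest route: VLY–DOK–QRY–GRN = 22 min.

22 min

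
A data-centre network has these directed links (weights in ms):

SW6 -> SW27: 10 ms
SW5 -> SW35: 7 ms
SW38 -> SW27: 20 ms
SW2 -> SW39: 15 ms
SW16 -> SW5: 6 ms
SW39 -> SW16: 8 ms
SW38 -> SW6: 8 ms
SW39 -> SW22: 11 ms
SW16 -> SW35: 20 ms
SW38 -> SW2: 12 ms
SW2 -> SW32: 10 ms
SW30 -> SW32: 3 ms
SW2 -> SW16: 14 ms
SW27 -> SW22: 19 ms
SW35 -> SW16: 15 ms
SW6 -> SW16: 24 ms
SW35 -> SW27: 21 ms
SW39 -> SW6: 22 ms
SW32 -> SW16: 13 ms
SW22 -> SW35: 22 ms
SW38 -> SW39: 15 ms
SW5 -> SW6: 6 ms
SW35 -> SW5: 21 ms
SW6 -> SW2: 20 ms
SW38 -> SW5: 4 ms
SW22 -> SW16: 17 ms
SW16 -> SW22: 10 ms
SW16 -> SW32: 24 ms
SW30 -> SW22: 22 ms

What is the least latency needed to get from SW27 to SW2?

68 ms

Shortest distances from SW27:
SW27: 0
SW22: 19  (via SW27)
SW16: 36  (via SW22)
SW35: 41  (via SW22)
SW5: 42  (via SW16)
SW6: 48  (via SW5)
SW32: 60  (via SW16)
SW2: 68  (via SW6)
Shortest route: SW27–SW22–SW16–SW5–SW6–SW2 = 68 ms.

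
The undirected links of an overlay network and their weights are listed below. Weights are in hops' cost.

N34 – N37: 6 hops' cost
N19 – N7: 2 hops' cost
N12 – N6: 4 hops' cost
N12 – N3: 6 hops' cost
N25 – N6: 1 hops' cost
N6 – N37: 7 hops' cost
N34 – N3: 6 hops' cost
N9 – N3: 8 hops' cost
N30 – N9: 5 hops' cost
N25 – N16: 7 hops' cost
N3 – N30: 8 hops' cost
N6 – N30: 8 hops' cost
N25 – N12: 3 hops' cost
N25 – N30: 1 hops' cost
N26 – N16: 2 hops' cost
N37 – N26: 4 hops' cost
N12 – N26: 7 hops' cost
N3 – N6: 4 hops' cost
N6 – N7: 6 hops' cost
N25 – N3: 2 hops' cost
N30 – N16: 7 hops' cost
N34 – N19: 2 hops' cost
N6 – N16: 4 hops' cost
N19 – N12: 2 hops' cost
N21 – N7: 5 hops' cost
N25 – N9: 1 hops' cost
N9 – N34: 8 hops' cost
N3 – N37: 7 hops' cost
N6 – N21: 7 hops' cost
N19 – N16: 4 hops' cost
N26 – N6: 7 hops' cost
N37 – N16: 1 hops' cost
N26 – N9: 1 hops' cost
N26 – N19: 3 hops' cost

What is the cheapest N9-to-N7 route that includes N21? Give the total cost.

14 hops' cost

Shortest N9→N21: N9 → N25 → N6 → N21 = 9
Shortest N21→N7: N21 → N7 = 5
Total via N21: 9 + 5 = 14 hops' cost.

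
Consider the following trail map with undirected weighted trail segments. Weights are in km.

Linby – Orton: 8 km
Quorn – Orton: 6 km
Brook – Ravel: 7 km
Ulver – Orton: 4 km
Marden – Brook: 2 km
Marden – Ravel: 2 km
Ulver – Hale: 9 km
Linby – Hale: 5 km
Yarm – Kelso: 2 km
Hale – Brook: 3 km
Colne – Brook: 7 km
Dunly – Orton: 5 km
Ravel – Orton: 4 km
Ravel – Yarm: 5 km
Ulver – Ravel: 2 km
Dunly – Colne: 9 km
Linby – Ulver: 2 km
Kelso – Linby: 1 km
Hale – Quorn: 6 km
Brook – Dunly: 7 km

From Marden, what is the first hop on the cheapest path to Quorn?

Candidate routes:
Marden–Brook–Hale–Quorn: 2+3+6 = 11
Marden–Ravel–Ulver–Linby–Hale–Quorn: 2+2+2+5+6 = 17
Marden–Ravel–Ulver–Orton–Quorn: 2+2+4+6 = 14
Marden–Ravel–Orton–Quorn: 2+4+6 = 12
The minimum is 11 km via Marden–Brook–Hale–Quorn.
So from Marden the first move is to Brook.

Brook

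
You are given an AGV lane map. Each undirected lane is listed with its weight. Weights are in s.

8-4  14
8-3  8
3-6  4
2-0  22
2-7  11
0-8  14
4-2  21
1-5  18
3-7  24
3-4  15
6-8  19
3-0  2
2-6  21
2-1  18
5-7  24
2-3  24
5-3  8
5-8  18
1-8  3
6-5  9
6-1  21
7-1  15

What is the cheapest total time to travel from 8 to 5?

16 s

Running Dijkstra from 8:
8: 0
1: 3  (via 8)
3: 8  (via 8)
0: 10  (via 3)
6: 12  (via 3)
4: 14  (via 8)
5: 16  (via 3)
Shortest route: 8–3–5 = 16 s.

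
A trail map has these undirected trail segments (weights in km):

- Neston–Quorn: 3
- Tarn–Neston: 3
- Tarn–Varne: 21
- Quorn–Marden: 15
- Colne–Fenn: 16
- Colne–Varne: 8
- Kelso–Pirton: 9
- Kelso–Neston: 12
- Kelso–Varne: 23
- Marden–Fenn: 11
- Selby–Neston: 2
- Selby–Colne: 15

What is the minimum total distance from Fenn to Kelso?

Enumerating some paths:
Fenn–Marden–Quorn–Neston–Kelso: 11+15+3+12 = 41
Fenn–Colne–Selby–Neston–Kelso: 16+15+2+12 = 45
Fenn–Colne–Varne–Kelso: 16+8+23 = 47
Fenn–Colne–Varne–Tarn–Neston–Kelso: 16+8+21+3+12 = 60
Cheapest is Fenn–Marden–Quorn–Neston–Kelso at 41 km.

41 km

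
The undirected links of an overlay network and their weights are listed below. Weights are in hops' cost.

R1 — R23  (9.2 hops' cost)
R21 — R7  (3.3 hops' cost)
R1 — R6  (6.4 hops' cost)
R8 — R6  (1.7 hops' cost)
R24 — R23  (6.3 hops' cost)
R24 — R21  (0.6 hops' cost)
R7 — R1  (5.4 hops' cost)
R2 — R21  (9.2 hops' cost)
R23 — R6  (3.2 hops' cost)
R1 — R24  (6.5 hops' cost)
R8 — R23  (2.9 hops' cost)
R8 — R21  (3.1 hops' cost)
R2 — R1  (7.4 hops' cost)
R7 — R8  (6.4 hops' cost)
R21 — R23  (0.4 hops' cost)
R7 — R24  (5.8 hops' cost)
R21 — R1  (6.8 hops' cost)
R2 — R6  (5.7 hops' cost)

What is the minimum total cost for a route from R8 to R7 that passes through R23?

Best R8 to R23: R8 → R23 costing 2.9
Shortest R23→R7: R23 → R21 → R7 = 3.7
Total via R23: 2.9 + 3.7 = 6.6 hops' cost.

6.6 hops' cost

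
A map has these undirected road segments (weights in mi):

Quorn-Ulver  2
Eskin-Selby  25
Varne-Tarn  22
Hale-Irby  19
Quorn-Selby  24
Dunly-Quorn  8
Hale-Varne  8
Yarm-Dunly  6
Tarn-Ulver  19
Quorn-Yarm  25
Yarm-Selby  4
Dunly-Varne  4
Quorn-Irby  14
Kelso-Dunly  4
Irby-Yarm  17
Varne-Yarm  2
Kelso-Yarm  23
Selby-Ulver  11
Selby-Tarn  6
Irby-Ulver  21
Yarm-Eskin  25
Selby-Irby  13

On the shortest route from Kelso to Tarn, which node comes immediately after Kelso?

Compare a few routes:
Kelso → Dunly → Yarm → Selby → Tarn: 4+6+4+6 = 20
Kelso → Dunly → Quorn → Ulver → Selby → Tarn: 4+8+2+11+6 = 31
Kelso → Dunly → Varne → Tarn: 4+4+22 = 30
Kelso → Dunly → Quorn → Ulver → Tarn: 4+8+2+19 = 33
Cheapest is Kelso → Dunly → Yarm → Selby → Tarn at 20 mi.
So from Kelso the first move is to Dunly.

Dunly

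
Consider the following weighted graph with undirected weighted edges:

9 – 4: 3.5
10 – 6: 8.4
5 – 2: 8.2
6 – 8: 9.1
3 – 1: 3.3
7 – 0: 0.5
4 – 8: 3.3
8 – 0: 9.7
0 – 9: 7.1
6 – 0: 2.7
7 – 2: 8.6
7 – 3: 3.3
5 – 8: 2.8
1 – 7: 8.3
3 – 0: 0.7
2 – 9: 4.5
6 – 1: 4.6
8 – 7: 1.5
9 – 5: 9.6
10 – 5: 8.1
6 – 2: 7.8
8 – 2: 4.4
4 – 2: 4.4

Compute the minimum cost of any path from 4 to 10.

14.2

Candidate routes:
4–8–7–0–6–10: 3.3+1.5+0.5+2.7+8.4 = 16.4
4–8–5–10: 3.3+2.8+8.1 = 14.2
Cheapest is 4–8–5–10 at 14.2.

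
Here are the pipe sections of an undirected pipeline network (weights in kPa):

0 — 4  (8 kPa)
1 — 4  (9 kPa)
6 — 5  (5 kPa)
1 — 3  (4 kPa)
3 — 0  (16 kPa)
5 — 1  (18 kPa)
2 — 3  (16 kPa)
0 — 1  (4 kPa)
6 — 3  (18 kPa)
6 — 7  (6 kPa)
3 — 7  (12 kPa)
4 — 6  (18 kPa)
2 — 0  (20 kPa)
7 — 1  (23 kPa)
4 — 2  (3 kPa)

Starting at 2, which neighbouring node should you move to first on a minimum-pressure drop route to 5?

4

Enumerating some paths:
2 → 4 → 0 → 1 → 5: 3+8+4+18 = 33
2 → 4 → 6 → 5: 3+18+5 = 26
2 → 4 → 1 → 5: 3+9+18 = 30
Cheapest is 2 → 4 → 6 → 5 at 26 kPa.
So from 2 the first move is to 4.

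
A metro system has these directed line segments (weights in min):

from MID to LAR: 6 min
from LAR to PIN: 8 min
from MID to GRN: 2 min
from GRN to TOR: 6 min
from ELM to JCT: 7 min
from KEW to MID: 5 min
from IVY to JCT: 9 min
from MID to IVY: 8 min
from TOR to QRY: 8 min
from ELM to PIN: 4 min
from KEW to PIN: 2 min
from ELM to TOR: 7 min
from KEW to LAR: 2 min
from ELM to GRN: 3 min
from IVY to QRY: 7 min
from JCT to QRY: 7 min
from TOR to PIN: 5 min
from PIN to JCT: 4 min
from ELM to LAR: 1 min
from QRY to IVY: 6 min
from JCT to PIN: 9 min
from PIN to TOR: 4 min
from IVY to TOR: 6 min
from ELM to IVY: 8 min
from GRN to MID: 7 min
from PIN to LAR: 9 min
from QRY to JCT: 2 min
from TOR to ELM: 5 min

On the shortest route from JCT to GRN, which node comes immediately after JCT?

PIN

Enumerating some paths:
JCT–QRY–IVY–TOR–ELM–GRN: 7+6+6+5+3 = 27
JCT–PIN–TOR–ELM–GRN: 9+4+5+3 = 21
Cheapest is JCT–PIN–TOR–ELM–GRN at 21 min.
So from JCT the first move is to PIN.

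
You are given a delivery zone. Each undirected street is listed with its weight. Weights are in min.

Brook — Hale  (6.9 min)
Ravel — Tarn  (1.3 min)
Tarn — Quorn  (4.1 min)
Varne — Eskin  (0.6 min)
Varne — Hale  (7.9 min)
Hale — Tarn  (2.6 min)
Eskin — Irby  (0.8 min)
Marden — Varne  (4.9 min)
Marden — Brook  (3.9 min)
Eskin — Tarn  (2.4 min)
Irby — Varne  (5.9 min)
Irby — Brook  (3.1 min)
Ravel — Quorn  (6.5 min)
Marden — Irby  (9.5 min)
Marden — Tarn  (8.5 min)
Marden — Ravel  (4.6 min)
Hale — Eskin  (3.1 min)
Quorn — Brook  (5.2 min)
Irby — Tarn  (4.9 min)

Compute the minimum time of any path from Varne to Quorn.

7.1 min

Candidate routes:
Varne - Eskin - Tarn - Quorn: 0.6+2.4+4.1 = 7.1
Varne - Eskin - Hale - Tarn - Quorn: 0.6+3.1+2.6+4.1 = 10.4
Varne - Eskin - Irby - Brook - Quorn: 0.6+0.8+3.1+5.2 = 9.7
The minimum is 7.1 min via Varne - Eskin - Tarn - Quorn.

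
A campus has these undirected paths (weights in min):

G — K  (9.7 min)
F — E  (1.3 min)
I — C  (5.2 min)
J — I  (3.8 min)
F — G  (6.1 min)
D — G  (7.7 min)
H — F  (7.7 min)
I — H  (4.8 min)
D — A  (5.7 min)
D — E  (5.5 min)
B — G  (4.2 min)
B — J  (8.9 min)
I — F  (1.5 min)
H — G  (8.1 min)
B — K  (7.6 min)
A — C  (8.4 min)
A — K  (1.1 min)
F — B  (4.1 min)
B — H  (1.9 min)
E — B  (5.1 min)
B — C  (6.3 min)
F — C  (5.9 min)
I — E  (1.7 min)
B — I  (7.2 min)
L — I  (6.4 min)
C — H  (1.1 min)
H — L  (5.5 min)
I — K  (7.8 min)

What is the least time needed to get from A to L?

15 min

Compare a few routes:
A → K → I → L: 1.1+7.8+6.4 = 15.3
A → C → H → L: 8.4+1.1+5.5 = 15
The minimum is 15 min via A → C → H → L.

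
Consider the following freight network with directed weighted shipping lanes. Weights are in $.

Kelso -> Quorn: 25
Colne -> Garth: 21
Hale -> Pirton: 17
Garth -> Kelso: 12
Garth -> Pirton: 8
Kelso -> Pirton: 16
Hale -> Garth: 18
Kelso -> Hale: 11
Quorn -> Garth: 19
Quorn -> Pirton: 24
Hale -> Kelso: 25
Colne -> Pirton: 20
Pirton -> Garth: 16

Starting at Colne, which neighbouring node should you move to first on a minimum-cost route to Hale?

Candidate routes:
Colne → Garth → Kelso → Hale: 21+12+11 = 44
Colne → Pirton → Garth → Kelso → Hale: 20+16+12+11 = 59
The minimum is $44 via Colne → Garth → Kelso → Hale.
So from Colne the first move is to Garth.

Garth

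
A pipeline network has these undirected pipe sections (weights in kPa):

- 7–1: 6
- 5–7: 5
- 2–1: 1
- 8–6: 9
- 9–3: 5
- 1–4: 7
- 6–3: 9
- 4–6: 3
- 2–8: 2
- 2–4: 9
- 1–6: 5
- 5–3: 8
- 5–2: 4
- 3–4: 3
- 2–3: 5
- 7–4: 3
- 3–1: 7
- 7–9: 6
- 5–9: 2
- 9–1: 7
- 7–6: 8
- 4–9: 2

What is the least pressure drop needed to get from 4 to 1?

Running Dijkstra from 4:
4: 0
9: 2  (via 4)
3: 3  (via 4)
6: 3  (via 4)
7: 3  (via 4)
5: 4  (via 9)
1: 7  (via 4)
Shortest route: 4–1 = 7 kPa.

7 kPa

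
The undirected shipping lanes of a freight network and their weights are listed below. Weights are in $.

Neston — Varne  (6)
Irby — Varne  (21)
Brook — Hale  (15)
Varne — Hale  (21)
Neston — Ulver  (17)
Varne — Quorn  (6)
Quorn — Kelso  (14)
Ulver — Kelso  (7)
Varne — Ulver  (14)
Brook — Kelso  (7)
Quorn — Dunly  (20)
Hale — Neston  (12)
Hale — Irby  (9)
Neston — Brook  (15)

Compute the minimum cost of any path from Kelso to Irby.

Running Dijkstra from Kelso:
Kelso: 0
Brook: 7  (via Kelso)
Ulver: 7  (via Kelso)
Quorn: 14  (via Kelso)
Varne: 20  (via Quorn)
Hale: 22  (via Brook)
Neston: 22  (via Brook)
Irby: 31  (via Hale)
Shortest route: Kelso → Brook → Hale → Irby = $31.

$31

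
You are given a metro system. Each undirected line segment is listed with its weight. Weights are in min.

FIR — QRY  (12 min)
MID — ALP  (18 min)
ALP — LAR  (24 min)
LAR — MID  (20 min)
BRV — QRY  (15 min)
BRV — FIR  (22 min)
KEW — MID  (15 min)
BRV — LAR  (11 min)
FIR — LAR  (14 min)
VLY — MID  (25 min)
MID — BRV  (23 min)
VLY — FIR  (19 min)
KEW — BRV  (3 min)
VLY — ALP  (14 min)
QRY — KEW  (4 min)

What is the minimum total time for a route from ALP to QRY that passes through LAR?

42 min

Best ALP to LAR: ALP–LAR costing 24
Shortest LAR→QRY: LAR–BRV–KEW–QRY = 18
Total via LAR: 24 + 18 = 42 min.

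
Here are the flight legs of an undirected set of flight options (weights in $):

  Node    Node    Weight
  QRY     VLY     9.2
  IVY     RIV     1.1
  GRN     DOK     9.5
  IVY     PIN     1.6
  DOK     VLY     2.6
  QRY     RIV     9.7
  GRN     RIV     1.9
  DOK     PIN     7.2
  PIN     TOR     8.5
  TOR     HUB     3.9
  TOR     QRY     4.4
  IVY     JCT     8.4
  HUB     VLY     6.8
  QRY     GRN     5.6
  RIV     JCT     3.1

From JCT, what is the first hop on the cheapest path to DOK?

Candidate routes:
JCT–IVY–PIN–DOK: 8.4+1.6+7.2 = 17.2
JCT–RIV–IVY–PIN–DOK: 3.1+1.1+1.6+7.2 = 13
JCT–RIV–GRN–DOK: 3.1+1.9+9.5 = 14.5
JCT–IVY–RIV–GRN–DOK: 8.4+1.1+1.9+9.5 = 20.9
Cheapest is JCT–RIV–IVY–PIN–DOK at $13.
So from JCT the first move is to RIV.

RIV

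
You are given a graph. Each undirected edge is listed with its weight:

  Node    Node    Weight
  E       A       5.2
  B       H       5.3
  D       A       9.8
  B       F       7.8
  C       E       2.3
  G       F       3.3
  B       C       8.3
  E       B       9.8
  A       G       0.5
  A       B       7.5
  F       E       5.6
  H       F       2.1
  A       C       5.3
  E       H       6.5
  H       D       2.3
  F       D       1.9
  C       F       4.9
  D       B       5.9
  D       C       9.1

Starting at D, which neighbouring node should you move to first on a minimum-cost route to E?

F

Compare a few routes:
D–H–E: 2.3+6.5 = 8.8
D–F–E: 1.9+5.6 = 7.5
The minimum is 7.5 via D–F–E.
So from D the first move is to F.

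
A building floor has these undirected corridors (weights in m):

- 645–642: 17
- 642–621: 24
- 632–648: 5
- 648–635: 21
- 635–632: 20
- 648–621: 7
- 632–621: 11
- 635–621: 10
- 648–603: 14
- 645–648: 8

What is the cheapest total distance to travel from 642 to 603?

39 m

Candidate routes:
642 - 621 - 648 - 603: 24+7+14 = 45
642 - 645 - 648 - 603: 17+8+14 = 39
The minimum is 39 m via 642 - 645 - 648 - 603.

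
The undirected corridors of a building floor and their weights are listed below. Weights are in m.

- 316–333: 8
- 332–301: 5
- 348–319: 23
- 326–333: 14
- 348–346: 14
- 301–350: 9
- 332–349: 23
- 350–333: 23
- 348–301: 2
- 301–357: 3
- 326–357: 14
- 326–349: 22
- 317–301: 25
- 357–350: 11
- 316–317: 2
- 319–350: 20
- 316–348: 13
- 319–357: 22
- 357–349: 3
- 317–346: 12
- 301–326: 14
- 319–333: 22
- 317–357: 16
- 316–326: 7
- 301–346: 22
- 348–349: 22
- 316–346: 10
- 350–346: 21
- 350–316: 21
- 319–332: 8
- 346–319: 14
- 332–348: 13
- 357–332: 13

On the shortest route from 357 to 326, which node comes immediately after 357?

Enumerating some paths:
357 - 301 - 326: 3+14 = 17
357 - 326: 14 = 14
Cheapest is 357 - 326 at 14 m.
So from 357 the first move is to 326.

326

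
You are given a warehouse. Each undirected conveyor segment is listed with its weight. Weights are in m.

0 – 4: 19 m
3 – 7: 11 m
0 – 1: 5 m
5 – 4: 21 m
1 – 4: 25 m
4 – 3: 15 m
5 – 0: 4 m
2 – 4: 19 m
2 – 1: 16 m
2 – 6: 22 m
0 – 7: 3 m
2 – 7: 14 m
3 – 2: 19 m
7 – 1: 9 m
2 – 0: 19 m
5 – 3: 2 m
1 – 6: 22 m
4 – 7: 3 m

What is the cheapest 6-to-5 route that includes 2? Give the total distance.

43 m

Shortest 6→2: 6–2 = 22
Best 2 to 5: 2–7–0–5 costing 21
Total via 2: 22 + 21 = 43 m.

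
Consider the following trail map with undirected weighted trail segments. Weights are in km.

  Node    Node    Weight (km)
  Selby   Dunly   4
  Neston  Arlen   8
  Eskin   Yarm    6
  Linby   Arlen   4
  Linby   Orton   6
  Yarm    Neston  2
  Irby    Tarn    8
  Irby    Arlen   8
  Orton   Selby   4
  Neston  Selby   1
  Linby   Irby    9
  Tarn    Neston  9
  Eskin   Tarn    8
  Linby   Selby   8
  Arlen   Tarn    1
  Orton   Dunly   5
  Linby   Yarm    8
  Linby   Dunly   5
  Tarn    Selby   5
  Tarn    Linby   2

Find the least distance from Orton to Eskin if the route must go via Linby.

Best Orton to Linby: Orton → Linby costing 6
Best Linby to Eskin: Linby → Tarn → Eskin costing 10
Total via Linby: 6 + 10 = 16 km.

16 km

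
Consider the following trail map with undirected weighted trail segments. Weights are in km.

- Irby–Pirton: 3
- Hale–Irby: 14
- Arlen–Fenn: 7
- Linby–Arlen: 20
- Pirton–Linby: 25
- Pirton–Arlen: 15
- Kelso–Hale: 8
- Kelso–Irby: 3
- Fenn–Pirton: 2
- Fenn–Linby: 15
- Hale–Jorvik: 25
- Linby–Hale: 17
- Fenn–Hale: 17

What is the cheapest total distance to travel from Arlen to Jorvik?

48 km

Compare a few routes:
Arlen → Fenn → Pirton → Irby → Kelso → Hale → Jorvik: 7+2+3+3+8+25 = 48
Arlen → Fenn → Pirton → Irby → Hale → Jorvik: 7+2+3+14+25 = 51
Arlen → Fenn → Hale → Jorvik: 7+17+25 = 49
Arlen → Pirton → Irby → Kelso → Hale → Jorvik: 15+3+3+8+25 = 54
The minimum is 48 km via Arlen → Fenn → Pirton → Irby → Kelso → Hale → Jorvik.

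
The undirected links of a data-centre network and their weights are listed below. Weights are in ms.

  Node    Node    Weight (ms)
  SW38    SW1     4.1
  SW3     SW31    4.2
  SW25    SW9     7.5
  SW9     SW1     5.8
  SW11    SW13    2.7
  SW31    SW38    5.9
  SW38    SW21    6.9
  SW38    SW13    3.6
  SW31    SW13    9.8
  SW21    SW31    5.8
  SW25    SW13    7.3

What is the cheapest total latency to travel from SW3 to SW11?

Running Dijkstra from SW3:
SW3: 0
SW31: 4.2  (via SW3)
SW21: 10  (via SW31)
SW38: 10.1  (via SW31)
SW13: 13.7  (via SW38)
SW1: 14.2  (via SW38)
SW11: 16.4  (via SW13)
Shortest route: SW3 → SW31 → SW38 → SW13 → SW11 = 16.4 ms.

16.4 ms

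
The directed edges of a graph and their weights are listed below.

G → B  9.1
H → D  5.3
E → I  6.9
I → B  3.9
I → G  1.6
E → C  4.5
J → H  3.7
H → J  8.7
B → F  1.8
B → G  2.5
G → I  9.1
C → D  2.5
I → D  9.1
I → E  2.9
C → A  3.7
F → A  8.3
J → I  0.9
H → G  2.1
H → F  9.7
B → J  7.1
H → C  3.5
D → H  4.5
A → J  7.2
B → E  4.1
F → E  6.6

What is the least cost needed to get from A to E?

Enumerating some paths:
A–J–I–E: 7.2+0.9+2.9 = 11
A–J–I–B–E: 7.2+0.9+3.9+4.1 = 16.1
The minimum is 11 via A–J–I–E.

11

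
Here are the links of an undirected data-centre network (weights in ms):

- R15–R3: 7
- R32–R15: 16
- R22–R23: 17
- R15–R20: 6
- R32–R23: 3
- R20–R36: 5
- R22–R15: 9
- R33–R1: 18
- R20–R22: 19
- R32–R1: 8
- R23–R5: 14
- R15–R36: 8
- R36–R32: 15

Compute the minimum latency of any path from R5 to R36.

Candidate routes:
R5 → R23 → R32 → R15 → R20 → R36: 14+3+16+6+5 = 44
R5 → R23 → R32 → R36: 14+3+15 = 32
R5 → R23 → R32 → R15 → R36: 14+3+16+8 = 41
The minimum is 32 ms via R5 → R23 → R32 → R36.

32 ms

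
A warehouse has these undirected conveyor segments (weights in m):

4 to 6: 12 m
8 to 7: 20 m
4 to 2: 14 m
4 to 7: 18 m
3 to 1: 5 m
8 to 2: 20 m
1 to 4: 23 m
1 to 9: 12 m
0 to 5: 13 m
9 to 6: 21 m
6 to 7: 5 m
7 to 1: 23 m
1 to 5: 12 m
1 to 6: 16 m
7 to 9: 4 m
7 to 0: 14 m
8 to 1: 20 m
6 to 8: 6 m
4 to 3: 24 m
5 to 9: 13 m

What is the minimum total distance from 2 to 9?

Shortest distances from 2:
2: 0
4: 14  (via 2)
8: 20  (via 2)
6: 26  (via 4)
7: 31  (via 6)
9: 35  (via 7)
Shortest route: 2 → 4 → 6 → 7 → 9 = 35 m.

35 m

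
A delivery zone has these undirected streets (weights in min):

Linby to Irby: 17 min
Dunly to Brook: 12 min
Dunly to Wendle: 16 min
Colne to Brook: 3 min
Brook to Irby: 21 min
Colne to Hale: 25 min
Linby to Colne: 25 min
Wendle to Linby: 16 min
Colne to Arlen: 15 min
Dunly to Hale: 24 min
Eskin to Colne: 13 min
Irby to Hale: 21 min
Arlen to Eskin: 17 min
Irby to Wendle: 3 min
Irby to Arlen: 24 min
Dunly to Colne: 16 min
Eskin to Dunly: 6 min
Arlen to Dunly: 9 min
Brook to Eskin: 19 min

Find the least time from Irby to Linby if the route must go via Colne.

49 min

Shortest Irby→Colne: Irby → Brook → Colne = 24
Shortest Colne→Linby: Colne → Linby = 25
Total via Colne: 24 + 25 = 49 min.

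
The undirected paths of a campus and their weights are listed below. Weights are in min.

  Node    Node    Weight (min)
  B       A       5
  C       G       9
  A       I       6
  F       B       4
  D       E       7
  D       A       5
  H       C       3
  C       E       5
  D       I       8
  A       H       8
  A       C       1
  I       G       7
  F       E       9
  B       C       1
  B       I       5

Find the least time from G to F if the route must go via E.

Best G to E: G → C → E costing 14
Best E to F: E → F costing 9
Total via E: 14 + 9 = 23 min.

23 min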